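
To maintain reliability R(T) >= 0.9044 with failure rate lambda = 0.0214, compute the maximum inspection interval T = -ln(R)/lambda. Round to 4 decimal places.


R_target = 0.9044
lambda = 0.0214
-ln(0.9044) = 0.1005
T = 0.1005 / 0.0214
T = 4.6955

4.6955


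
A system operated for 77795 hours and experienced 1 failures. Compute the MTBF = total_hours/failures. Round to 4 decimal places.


total_hours = 77795
failures = 1
MTBF = 77795 / 1
MTBF = 77795.0

77795.0


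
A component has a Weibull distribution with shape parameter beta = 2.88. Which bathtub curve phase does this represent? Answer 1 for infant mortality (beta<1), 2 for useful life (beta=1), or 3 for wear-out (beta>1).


beta = 2.88
Compare beta to 1:
beta < 1 => infant mortality (phase 1)
beta = 1 => useful life (phase 2)
beta > 1 => wear-out (phase 3)
Since beta = 2.88, this is wear-out (increasing failure rate)
Phase = 3

3


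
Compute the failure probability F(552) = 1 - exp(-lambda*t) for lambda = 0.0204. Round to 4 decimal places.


lambda = 0.0204, t = 552
lambda * t = 11.2608
exp(-11.2608) = 0.0
F(t) = 1 - 0.0
F(t) = 1.0

1.0


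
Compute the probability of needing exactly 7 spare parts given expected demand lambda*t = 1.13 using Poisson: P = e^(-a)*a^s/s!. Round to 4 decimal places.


a = 1.13, s = 7
e^(-a) = e^(-1.13) = 0.323
a^s = 1.13^7 = 2.3526
s! = 5040
P = 0.323 * 2.3526 / 5040
P = 0.0002

0.0002


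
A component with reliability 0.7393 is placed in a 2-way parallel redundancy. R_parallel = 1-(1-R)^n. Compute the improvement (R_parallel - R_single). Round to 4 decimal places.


R_single = 0.7393, n = 2
1 - R_single = 0.2607
(1 - R_single)^n = 0.2607^2 = 0.068
R_parallel = 1 - 0.068 = 0.932
Improvement = 0.932 - 0.7393
Improvement = 0.1927

0.1927


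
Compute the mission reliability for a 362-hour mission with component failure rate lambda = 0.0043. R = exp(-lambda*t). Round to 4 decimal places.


lambda = 0.0043
mission_time = 362
lambda * t = 0.0043 * 362 = 1.5566
R = exp(-1.5566)
R = 0.2109

0.2109


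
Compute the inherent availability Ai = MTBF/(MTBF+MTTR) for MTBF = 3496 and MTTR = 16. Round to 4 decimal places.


MTBF = 3496
MTTR = 16
MTBF + MTTR = 3512
Ai = 3496 / 3512
Ai = 0.9954

0.9954


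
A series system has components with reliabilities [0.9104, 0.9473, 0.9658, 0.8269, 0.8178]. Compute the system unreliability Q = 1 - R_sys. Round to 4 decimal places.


Components: [0.9104, 0.9473, 0.9658, 0.8269, 0.8178]
After component 1: product = 0.9104
After component 2: product = 0.8624
After component 3: product = 0.8329
After component 4: product = 0.6887
After component 5: product = 0.5633
R_sys = 0.5633
Q = 1 - 0.5633 = 0.4367

0.4367


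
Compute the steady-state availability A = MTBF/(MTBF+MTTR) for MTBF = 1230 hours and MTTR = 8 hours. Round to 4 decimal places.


MTBF = 1230
MTTR = 8
MTBF + MTTR = 1238
A = 1230 / 1238
A = 0.9935

0.9935


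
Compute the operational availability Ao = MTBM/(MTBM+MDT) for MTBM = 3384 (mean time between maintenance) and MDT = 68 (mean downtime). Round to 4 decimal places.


MTBM = 3384
MDT = 68
MTBM + MDT = 3452
Ao = 3384 / 3452
Ao = 0.9803

0.9803


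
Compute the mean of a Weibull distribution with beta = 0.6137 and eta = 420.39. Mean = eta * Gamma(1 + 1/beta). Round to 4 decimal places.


beta = 0.6137, eta = 420.39
1/beta = 1.6295
1 + 1/beta = 2.6295
Gamma(2.6295) = 1.4619
Mean = 420.39 * 1.4619
Mean = 614.5702

614.5702


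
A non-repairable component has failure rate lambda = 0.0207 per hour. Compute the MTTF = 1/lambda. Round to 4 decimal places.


lambda = 0.0207
MTTF = 1 / 0.0207
MTTF = 48.3092

48.3092


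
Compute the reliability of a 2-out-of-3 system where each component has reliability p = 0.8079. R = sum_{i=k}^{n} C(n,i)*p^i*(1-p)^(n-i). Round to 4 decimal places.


k = 2, n = 3, p = 0.8079
i=2: C(3,2)=3 * 0.8079^2 * 0.1921^1 = 0.3762
i=3: C(3,3)=1 * 0.8079^3 * 0.1921^0 = 0.5273
R = sum of terms = 0.9035

0.9035


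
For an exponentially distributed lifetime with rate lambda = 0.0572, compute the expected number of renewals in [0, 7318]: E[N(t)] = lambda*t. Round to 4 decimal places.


lambda = 0.0572
t = 7318
E[N(t)] = lambda * t
E[N(t)] = 0.0572 * 7318
E[N(t)] = 418.5896

418.5896


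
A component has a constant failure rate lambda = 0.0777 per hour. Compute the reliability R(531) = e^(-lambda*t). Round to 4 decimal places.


lambda = 0.0777
t = 531
lambda * t = 41.2587
R(t) = e^(-41.2587)
R(t) = 0.0

0.0


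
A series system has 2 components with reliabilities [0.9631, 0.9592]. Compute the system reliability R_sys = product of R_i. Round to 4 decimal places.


Components: [0.9631, 0.9592]
After component 1 (R=0.9631): product = 0.9631
After component 2 (R=0.9592): product = 0.9238
R_sys = 0.9238

0.9238


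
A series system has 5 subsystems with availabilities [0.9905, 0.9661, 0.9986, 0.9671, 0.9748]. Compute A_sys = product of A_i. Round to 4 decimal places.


Subsystems: [0.9905, 0.9661, 0.9986, 0.9671, 0.9748]
After subsystem 1 (A=0.9905): product = 0.9905
After subsystem 2 (A=0.9661): product = 0.9569
After subsystem 3 (A=0.9986): product = 0.9556
After subsystem 4 (A=0.9671): product = 0.9241
After subsystem 5 (A=0.9748): product = 0.9009
A_sys = 0.9009

0.9009


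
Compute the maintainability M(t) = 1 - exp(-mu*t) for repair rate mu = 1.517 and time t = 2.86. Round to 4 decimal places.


mu = 1.517, t = 2.86
mu * t = 1.517 * 2.86 = 4.3386
exp(-4.3386) = 0.0131
M(t) = 1 - 0.0131
M(t) = 0.9869

0.9869


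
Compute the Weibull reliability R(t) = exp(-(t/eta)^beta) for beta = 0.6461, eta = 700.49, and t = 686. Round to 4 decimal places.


beta = 0.6461, eta = 700.49, t = 686
t/eta = 686 / 700.49 = 0.9793
(t/eta)^beta = 0.9793^0.6461 = 0.9866
R(t) = exp(-0.9866)
R(t) = 0.3728

0.3728


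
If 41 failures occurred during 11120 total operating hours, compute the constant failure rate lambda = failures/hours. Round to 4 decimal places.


failures = 41
total_hours = 11120
lambda = 41 / 11120
lambda = 0.0037

0.0037


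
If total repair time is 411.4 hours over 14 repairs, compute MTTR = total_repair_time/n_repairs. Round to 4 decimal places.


total_repair_time = 411.4
n_repairs = 14
MTTR = 411.4 / 14
MTTR = 29.3857

29.3857


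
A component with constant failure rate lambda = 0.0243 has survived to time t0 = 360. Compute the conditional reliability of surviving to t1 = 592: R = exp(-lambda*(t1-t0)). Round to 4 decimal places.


lambda = 0.0243
t0 = 360, t1 = 592
t1 - t0 = 232
lambda * (t1-t0) = 0.0243 * 232 = 5.6376
R = exp(-5.6376)
R = 0.0036

0.0036


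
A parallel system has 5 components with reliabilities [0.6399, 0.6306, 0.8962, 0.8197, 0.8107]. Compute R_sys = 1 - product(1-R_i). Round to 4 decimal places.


Components: [0.6399, 0.6306, 0.8962, 0.8197, 0.8107]
(1 - 0.6399) = 0.3601, running product = 0.3601
(1 - 0.6306) = 0.3694, running product = 0.133
(1 - 0.8962) = 0.1038, running product = 0.0138
(1 - 0.8197) = 0.1803, running product = 0.0025
(1 - 0.8107) = 0.1893, running product = 0.0005
Product of (1-R_i) = 0.0005
R_sys = 1 - 0.0005 = 0.9995

0.9995


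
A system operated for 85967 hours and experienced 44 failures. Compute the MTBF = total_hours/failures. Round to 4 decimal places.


total_hours = 85967
failures = 44
MTBF = 85967 / 44
MTBF = 1953.7955

1953.7955


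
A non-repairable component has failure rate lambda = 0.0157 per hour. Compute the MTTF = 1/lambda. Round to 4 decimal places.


lambda = 0.0157
MTTF = 1 / 0.0157
MTTF = 63.6943

63.6943


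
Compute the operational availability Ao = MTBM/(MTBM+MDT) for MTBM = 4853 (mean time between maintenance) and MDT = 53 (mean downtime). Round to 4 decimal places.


MTBM = 4853
MDT = 53
MTBM + MDT = 4906
Ao = 4853 / 4906
Ao = 0.9892

0.9892


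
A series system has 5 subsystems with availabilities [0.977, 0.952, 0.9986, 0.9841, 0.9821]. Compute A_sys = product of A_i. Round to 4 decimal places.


Subsystems: [0.977, 0.952, 0.9986, 0.9841, 0.9821]
After subsystem 1 (A=0.977): product = 0.977
After subsystem 2 (A=0.952): product = 0.9301
After subsystem 3 (A=0.9986): product = 0.9288
After subsystem 4 (A=0.9841): product = 0.914
After subsystem 5 (A=0.9821): product = 0.8977
A_sys = 0.8977

0.8977


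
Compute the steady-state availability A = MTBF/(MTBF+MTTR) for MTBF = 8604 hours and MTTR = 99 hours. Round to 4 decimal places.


MTBF = 8604
MTTR = 99
MTBF + MTTR = 8703
A = 8604 / 8703
A = 0.9886

0.9886


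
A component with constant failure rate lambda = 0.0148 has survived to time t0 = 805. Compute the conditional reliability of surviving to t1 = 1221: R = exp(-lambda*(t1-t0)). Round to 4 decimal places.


lambda = 0.0148
t0 = 805, t1 = 1221
t1 - t0 = 416
lambda * (t1-t0) = 0.0148 * 416 = 6.1568
R = exp(-6.1568)
R = 0.0021

0.0021


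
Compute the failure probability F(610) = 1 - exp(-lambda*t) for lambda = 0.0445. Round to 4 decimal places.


lambda = 0.0445, t = 610
lambda * t = 27.145
exp(-27.145) = 0.0
F(t) = 1 - 0.0
F(t) = 1.0

1.0


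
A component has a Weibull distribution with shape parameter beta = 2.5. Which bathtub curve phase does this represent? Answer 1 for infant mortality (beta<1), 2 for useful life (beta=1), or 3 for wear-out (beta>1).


beta = 2.5
Compare beta to 1:
beta < 1 => infant mortality (phase 1)
beta = 1 => useful life (phase 2)
beta > 1 => wear-out (phase 3)
Since beta = 2.5, this is wear-out (increasing failure rate)
Phase = 3

3


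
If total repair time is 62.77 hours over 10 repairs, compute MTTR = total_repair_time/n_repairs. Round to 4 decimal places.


total_repair_time = 62.77
n_repairs = 10
MTTR = 62.77 / 10
MTTR = 6.277

6.277


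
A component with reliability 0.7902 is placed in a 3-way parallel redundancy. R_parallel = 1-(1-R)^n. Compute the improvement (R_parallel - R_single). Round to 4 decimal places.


R_single = 0.7902, n = 3
1 - R_single = 0.2098
(1 - R_single)^n = 0.2098^3 = 0.0092
R_parallel = 1 - 0.0092 = 0.9908
Improvement = 0.9908 - 0.7902
Improvement = 0.2006

0.2006


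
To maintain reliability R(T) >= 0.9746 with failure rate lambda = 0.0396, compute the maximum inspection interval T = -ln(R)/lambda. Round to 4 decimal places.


R_target = 0.9746
lambda = 0.0396
-ln(0.9746) = 0.0257
T = 0.0257 / 0.0396
T = 0.6497

0.6497


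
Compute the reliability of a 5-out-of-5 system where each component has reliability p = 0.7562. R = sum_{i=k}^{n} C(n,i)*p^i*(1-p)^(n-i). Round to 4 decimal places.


k = 5, n = 5, p = 0.7562
i=5: C(5,5)=1 * 0.7562^5 * 0.2438^0 = 0.2473
R = sum of terms = 0.2473

0.2473


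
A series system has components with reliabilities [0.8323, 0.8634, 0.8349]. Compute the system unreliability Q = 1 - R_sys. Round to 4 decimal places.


Components: [0.8323, 0.8634, 0.8349]
After component 1: product = 0.8323
After component 2: product = 0.7186
After component 3: product = 0.6
R_sys = 0.6
Q = 1 - 0.6 = 0.4

0.4


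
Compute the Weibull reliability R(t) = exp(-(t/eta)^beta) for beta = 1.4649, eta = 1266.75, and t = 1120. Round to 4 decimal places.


beta = 1.4649, eta = 1266.75, t = 1120
t/eta = 1120 / 1266.75 = 0.8842
(t/eta)^beta = 0.8842^1.4649 = 0.835
R(t) = exp(-0.835)
R(t) = 0.4339

0.4339


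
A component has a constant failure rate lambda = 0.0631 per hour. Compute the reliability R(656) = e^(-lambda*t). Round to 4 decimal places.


lambda = 0.0631
t = 656
lambda * t = 41.3936
R(t) = e^(-41.3936)
R(t) = 0.0

0.0


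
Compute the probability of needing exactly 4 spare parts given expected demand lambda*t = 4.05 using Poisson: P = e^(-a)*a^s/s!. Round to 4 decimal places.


a = 4.05, s = 4
e^(-a) = e^(-4.05) = 0.0174
a^s = 4.05^4 = 269.042
s! = 24
P = 0.0174 * 269.042 / 24
P = 0.1953

0.1953


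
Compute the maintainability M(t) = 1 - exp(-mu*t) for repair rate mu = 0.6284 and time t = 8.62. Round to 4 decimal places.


mu = 0.6284, t = 8.62
mu * t = 0.6284 * 8.62 = 5.4168
exp(-5.4168) = 0.0044
M(t) = 1 - 0.0044
M(t) = 0.9956

0.9956


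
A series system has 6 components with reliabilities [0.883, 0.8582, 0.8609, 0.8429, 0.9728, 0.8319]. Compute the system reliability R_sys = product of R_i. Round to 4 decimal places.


Components: [0.883, 0.8582, 0.8609, 0.8429, 0.9728, 0.8319]
After component 1 (R=0.883): product = 0.883
After component 2 (R=0.8582): product = 0.7578
After component 3 (R=0.8609): product = 0.6524
After component 4 (R=0.8429): product = 0.5499
After component 5 (R=0.9728): product = 0.5349
After component 6 (R=0.8319): product = 0.445
R_sys = 0.445

0.445


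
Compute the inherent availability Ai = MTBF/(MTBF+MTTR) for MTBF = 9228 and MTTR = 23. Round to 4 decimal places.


MTBF = 9228
MTTR = 23
MTBF + MTTR = 9251
Ai = 9228 / 9251
Ai = 0.9975

0.9975


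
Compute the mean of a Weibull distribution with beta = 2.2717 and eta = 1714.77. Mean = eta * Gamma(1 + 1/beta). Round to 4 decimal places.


beta = 2.2717, eta = 1714.77
1/beta = 0.4402
1 + 1/beta = 1.4402
Gamma(1.4402) = 0.8858
Mean = 1714.77 * 0.8858
Mean = 1518.9456

1518.9456


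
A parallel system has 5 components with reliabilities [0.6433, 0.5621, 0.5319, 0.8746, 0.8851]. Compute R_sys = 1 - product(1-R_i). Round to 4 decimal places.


Components: [0.6433, 0.5621, 0.5319, 0.8746, 0.8851]
(1 - 0.6433) = 0.3567, running product = 0.3567
(1 - 0.5621) = 0.4379, running product = 0.1562
(1 - 0.5319) = 0.4681, running product = 0.0731
(1 - 0.8746) = 0.1254, running product = 0.0092
(1 - 0.8851) = 0.1149, running product = 0.0011
Product of (1-R_i) = 0.0011
R_sys = 1 - 0.0011 = 0.9989

0.9989


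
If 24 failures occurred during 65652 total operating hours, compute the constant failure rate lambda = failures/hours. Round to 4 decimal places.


failures = 24
total_hours = 65652
lambda = 24 / 65652
lambda = 0.0004

0.0004


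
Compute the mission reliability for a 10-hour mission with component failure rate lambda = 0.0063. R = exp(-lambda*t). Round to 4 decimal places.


lambda = 0.0063
mission_time = 10
lambda * t = 0.0063 * 10 = 0.063
R = exp(-0.063)
R = 0.9389

0.9389


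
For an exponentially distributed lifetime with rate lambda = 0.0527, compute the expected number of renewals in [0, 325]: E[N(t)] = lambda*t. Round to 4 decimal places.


lambda = 0.0527
t = 325
E[N(t)] = lambda * t
E[N(t)] = 0.0527 * 325
E[N(t)] = 17.1275

17.1275


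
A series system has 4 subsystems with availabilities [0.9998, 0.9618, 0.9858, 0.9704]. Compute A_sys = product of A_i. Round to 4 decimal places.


Subsystems: [0.9998, 0.9618, 0.9858, 0.9704]
After subsystem 1 (A=0.9998): product = 0.9998
After subsystem 2 (A=0.9618): product = 0.9616
After subsystem 3 (A=0.9858): product = 0.948
After subsystem 4 (A=0.9704): product = 0.9199
A_sys = 0.9199

0.9199


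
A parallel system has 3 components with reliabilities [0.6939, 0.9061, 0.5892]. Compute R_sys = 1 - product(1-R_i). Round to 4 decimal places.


Components: [0.6939, 0.9061, 0.5892]
(1 - 0.6939) = 0.3061, running product = 0.3061
(1 - 0.9061) = 0.0939, running product = 0.0287
(1 - 0.5892) = 0.4108, running product = 0.0118
Product of (1-R_i) = 0.0118
R_sys = 1 - 0.0118 = 0.9882

0.9882


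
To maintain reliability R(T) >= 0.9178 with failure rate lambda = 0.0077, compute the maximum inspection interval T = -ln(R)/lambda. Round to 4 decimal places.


R_target = 0.9178
lambda = 0.0077
-ln(0.9178) = 0.0858
T = 0.0858 / 0.0077
T = 11.1397

11.1397


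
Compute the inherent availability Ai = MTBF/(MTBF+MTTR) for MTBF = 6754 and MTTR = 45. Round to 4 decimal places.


MTBF = 6754
MTTR = 45
MTBF + MTTR = 6799
Ai = 6754 / 6799
Ai = 0.9934

0.9934


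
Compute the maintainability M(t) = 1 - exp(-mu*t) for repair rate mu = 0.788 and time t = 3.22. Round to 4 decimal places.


mu = 0.788, t = 3.22
mu * t = 0.788 * 3.22 = 2.5374
exp(-2.5374) = 0.0791
M(t) = 1 - 0.0791
M(t) = 0.9209

0.9209


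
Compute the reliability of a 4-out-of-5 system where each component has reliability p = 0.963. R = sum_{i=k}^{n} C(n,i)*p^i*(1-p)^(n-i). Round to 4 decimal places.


k = 4, n = 5, p = 0.963
i=4: C(5,4)=5 * 0.963^4 * 0.037^1 = 0.1591
i=5: C(5,5)=1 * 0.963^5 * 0.037^0 = 0.8282
R = sum of terms = 0.9873

0.9873


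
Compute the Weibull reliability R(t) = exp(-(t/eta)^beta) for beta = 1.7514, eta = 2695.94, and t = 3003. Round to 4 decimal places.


beta = 1.7514, eta = 2695.94, t = 3003
t/eta = 3003 / 2695.94 = 1.1139
(t/eta)^beta = 1.1139^1.7514 = 1.2079
R(t) = exp(-1.2079)
R(t) = 0.2988

0.2988


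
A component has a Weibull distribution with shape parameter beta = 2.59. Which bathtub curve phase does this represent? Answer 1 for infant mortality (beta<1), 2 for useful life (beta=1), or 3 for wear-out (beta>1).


beta = 2.59
Compare beta to 1:
beta < 1 => infant mortality (phase 1)
beta = 1 => useful life (phase 2)
beta > 1 => wear-out (phase 3)
Since beta = 2.59, this is wear-out (increasing failure rate)
Phase = 3

3


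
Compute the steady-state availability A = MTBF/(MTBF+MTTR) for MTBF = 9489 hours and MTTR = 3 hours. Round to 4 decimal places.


MTBF = 9489
MTTR = 3
MTBF + MTTR = 9492
A = 9489 / 9492
A = 0.9997

0.9997


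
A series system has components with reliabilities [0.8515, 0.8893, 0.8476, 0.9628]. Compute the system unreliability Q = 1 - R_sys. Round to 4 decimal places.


Components: [0.8515, 0.8893, 0.8476, 0.9628]
After component 1: product = 0.8515
After component 2: product = 0.7572
After component 3: product = 0.6418
After component 4: product = 0.618
R_sys = 0.618
Q = 1 - 0.618 = 0.382

0.382


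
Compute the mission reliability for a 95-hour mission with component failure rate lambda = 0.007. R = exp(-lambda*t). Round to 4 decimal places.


lambda = 0.007
mission_time = 95
lambda * t = 0.007 * 95 = 0.665
R = exp(-0.665)
R = 0.5143

0.5143


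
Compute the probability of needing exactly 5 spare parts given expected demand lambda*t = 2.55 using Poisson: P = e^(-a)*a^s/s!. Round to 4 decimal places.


a = 2.55, s = 5
e^(-a) = e^(-2.55) = 0.0781
a^s = 2.55^5 = 107.8204
s! = 120
P = 0.0781 * 107.8204 / 120
P = 0.0702

0.0702


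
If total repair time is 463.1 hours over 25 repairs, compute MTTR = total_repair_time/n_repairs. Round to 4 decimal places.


total_repair_time = 463.1
n_repairs = 25
MTTR = 463.1 / 25
MTTR = 18.524

18.524


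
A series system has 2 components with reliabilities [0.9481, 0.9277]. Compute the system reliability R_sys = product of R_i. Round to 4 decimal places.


Components: [0.9481, 0.9277]
After component 1 (R=0.9481): product = 0.9481
After component 2 (R=0.9277): product = 0.8796
R_sys = 0.8796

0.8796


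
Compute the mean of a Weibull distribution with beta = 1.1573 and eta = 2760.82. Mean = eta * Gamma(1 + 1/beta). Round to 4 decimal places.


beta = 1.1573, eta = 2760.82
1/beta = 0.8641
1 + 1/beta = 1.8641
Gamma(1.8641) = 0.95
Mean = 2760.82 * 0.95
Mean = 2622.6803

2622.6803


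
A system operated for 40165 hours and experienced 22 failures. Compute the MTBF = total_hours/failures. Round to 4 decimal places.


total_hours = 40165
failures = 22
MTBF = 40165 / 22
MTBF = 1825.6818

1825.6818


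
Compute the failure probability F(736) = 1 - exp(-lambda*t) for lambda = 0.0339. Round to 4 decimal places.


lambda = 0.0339, t = 736
lambda * t = 24.9504
exp(-24.9504) = 0.0
F(t) = 1 - 0.0
F(t) = 1.0

1.0


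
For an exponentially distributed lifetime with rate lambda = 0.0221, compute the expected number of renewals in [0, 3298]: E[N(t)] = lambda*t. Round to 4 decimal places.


lambda = 0.0221
t = 3298
E[N(t)] = lambda * t
E[N(t)] = 0.0221 * 3298
E[N(t)] = 72.8858

72.8858


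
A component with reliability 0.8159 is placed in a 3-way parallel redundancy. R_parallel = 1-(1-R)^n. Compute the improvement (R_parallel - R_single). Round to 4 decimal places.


R_single = 0.8159, n = 3
1 - R_single = 0.1841
(1 - R_single)^n = 0.1841^3 = 0.0062
R_parallel = 1 - 0.0062 = 0.9938
Improvement = 0.9938 - 0.8159
Improvement = 0.1779

0.1779


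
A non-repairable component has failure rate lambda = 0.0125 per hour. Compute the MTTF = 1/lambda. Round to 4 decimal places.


lambda = 0.0125
MTTF = 1 / 0.0125
MTTF = 80.0

80.0


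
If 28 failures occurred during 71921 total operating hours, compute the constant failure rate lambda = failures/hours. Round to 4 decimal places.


failures = 28
total_hours = 71921
lambda = 28 / 71921
lambda = 0.0004

0.0004


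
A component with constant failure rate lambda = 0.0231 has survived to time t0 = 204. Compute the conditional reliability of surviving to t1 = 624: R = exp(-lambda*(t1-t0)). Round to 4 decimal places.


lambda = 0.0231
t0 = 204, t1 = 624
t1 - t0 = 420
lambda * (t1-t0) = 0.0231 * 420 = 9.702
R = exp(-9.702)
R = 0.0001

0.0001


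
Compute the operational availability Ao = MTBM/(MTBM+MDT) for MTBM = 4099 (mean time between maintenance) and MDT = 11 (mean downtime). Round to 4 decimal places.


MTBM = 4099
MDT = 11
MTBM + MDT = 4110
Ao = 4099 / 4110
Ao = 0.9973

0.9973


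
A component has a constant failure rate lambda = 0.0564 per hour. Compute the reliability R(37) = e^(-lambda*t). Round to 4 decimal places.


lambda = 0.0564
t = 37
lambda * t = 2.0868
R(t) = e^(-2.0868)
R(t) = 0.1241

0.1241


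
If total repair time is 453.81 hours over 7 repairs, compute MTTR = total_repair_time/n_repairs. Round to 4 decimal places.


total_repair_time = 453.81
n_repairs = 7
MTTR = 453.81 / 7
MTTR = 64.83

64.83


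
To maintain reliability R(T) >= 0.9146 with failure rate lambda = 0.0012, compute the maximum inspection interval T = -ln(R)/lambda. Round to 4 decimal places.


R_target = 0.9146
lambda = 0.0012
-ln(0.9146) = 0.0893
T = 0.0893 / 0.0012
T = 74.3904

74.3904


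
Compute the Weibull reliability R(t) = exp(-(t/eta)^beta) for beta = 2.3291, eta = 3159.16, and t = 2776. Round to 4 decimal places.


beta = 2.3291, eta = 3159.16, t = 2776
t/eta = 2776 / 3159.16 = 0.8787
(t/eta)^beta = 0.8787^2.3291 = 0.74
R(t) = exp(-0.74)
R(t) = 0.4771

0.4771


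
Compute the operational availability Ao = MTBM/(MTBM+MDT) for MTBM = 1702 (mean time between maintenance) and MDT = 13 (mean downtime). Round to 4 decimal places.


MTBM = 1702
MDT = 13
MTBM + MDT = 1715
Ao = 1702 / 1715
Ao = 0.9924

0.9924


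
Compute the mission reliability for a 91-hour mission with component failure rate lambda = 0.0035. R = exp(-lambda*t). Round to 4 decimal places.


lambda = 0.0035
mission_time = 91
lambda * t = 0.0035 * 91 = 0.3185
R = exp(-0.3185)
R = 0.7272

0.7272


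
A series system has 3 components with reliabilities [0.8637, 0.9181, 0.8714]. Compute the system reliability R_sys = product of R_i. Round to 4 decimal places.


Components: [0.8637, 0.9181, 0.8714]
After component 1 (R=0.8637): product = 0.8637
After component 2 (R=0.9181): product = 0.793
After component 3 (R=0.8714): product = 0.691
R_sys = 0.691

0.691


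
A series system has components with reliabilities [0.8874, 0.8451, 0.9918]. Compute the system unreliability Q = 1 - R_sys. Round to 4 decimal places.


Components: [0.8874, 0.8451, 0.9918]
After component 1: product = 0.8874
After component 2: product = 0.7499
After component 3: product = 0.7438
R_sys = 0.7438
Q = 1 - 0.7438 = 0.2562

0.2562


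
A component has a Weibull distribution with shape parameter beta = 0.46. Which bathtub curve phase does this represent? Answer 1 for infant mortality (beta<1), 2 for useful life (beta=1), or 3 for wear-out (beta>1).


beta = 0.46
Compare beta to 1:
beta < 1 => infant mortality (phase 1)
beta = 1 => useful life (phase 2)
beta > 1 => wear-out (phase 3)
Since beta = 0.46, this is infant mortality (decreasing failure rate)
Phase = 1

1


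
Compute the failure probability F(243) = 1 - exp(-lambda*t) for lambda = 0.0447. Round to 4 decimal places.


lambda = 0.0447, t = 243
lambda * t = 10.8621
exp(-10.8621) = 0.0
F(t) = 1 - 0.0
F(t) = 1.0

1.0


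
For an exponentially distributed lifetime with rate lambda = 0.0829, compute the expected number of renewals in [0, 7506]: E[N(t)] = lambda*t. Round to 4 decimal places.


lambda = 0.0829
t = 7506
E[N(t)] = lambda * t
E[N(t)] = 0.0829 * 7506
E[N(t)] = 622.2474

622.2474


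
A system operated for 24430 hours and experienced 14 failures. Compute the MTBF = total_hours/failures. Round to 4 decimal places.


total_hours = 24430
failures = 14
MTBF = 24430 / 14
MTBF = 1745.0

1745.0


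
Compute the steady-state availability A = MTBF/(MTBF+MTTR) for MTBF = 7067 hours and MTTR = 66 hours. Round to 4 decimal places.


MTBF = 7067
MTTR = 66
MTBF + MTTR = 7133
A = 7067 / 7133
A = 0.9907

0.9907


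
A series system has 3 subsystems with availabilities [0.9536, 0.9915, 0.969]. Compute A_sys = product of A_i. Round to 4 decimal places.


Subsystems: [0.9536, 0.9915, 0.969]
After subsystem 1 (A=0.9536): product = 0.9536
After subsystem 2 (A=0.9915): product = 0.9455
After subsystem 3 (A=0.969): product = 0.9162
A_sys = 0.9162

0.9162


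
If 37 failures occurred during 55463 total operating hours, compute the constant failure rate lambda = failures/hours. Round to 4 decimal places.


failures = 37
total_hours = 55463
lambda = 37 / 55463
lambda = 0.0007

0.0007


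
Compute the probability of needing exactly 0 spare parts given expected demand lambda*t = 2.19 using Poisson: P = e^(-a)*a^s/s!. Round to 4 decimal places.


a = 2.19, s = 0
e^(-a) = e^(-2.19) = 0.1119
a^s = 2.19^0 = 1.0
s! = 1
P = 0.1119 * 1.0 / 1
P = 0.1119

0.1119


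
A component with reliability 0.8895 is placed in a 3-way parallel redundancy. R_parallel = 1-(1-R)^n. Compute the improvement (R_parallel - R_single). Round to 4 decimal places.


R_single = 0.8895, n = 3
1 - R_single = 0.1105
(1 - R_single)^n = 0.1105^3 = 0.0013
R_parallel = 1 - 0.0013 = 0.9987
Improvement = 0.9987 - 0.8895
Improvement = 0.1092

0.1092


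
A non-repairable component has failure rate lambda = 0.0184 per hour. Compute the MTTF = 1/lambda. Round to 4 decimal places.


lambda = 0.0184
MTTF = 1 / 0.0184
MTTF = 54.3478

54.3478


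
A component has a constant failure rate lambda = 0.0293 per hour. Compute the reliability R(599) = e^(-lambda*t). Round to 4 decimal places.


lambda = 0.0293
t = 599
lambda * t = 17.5507
R(t) = e^(-17.5507)
R(t) = 0.0

0.0


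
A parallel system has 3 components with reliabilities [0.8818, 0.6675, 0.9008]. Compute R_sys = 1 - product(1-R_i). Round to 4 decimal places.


Components: [0.8818, 0.6675, 0.9008]
(1 - 0.8818) = 0.1182, running product = 0.1182
(1 - 0.6675) = 0.3325, running product = 0.0393
(1 - 0.9008) = 0.0992, running product = 0.0039
Product of (1-R_i) = 0.0039
R_sys = 1 - 0.0039 = 0.9961

0.9961


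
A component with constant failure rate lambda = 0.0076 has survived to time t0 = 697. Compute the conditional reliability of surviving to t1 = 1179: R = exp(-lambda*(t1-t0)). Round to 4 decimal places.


lambda = 0.0076
t0 = 697, t1 = 1179
t1 - t0 = 482
lambda * (t1-t0) = 0.0076 * 482 = 3.6632
R = exp(-3.6632)
R = 0.0257

0.0257


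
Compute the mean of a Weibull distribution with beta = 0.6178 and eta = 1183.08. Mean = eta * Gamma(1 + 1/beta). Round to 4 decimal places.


beta = 0.6178, eta = 1183.08
1/beta = 1.6186
1 + 1/beta = 2.6186
Gamma(2.6186) = 1.4499
Mean = 1183.08 * 1.4499
Mean = 1715.3529

1715.3529


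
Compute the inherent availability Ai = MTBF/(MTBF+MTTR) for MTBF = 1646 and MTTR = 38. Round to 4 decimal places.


MTBF = 1646
MTTR = 38
MTBF + MTTR = 1684
Ai = 1646 / 1684
Ai = 0.9774

0.9774


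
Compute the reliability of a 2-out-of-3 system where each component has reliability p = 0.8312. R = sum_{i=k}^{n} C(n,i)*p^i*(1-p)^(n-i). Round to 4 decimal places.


k = 2, n = 3, p = 0.8312
i=2: C(3,2)=3 * 0.8312^2 * 0.1688^1 = 0.3499
i=3: C(3,3)=1 * 0.8312^3 * 0.1688^0 = 0.5743
R = sum of terms = 0.9241

0.9241


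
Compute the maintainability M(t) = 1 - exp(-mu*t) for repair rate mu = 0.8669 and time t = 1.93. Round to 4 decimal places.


mu = 0.8669, t = 1.93
mu * t = 0.8669 * 1.93 = 1.6731
exp(-1.6731) = 0.1877
M(t) = 1 - 0.1877
M(t) = 0.8123

0.8123


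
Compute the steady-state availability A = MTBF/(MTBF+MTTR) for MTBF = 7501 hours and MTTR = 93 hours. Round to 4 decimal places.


MTBF = 7501
MTTR = 93
MTBF + MTTR = 7594
A = 7501 / 7594
A = 0.9878

0.9878


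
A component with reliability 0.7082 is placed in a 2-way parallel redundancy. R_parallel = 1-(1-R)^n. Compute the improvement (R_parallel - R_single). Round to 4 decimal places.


R_single = 0.7082, n = 2
1 - R_single = 0.2918
(1 - R_single)^n = 0.2918^2 = 0.0851
R_parallel = 1 - 0.0851 = 0.9149
Improvement = 0.9149 - 0.7082
Improvement = 0.2067

0.2067


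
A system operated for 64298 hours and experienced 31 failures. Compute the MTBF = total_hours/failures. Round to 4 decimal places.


total_hours = 64298
failures = 31
MTBF = 64298 / 31
MTBF = 2074.129

2074.129


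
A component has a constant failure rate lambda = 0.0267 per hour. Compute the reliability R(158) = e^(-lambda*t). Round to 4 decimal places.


lambda = 0.0267
t = 158
lambda * t = 4.2186
R(t) = e^(-4.2186)
R(t) = 0.0147

0.0147


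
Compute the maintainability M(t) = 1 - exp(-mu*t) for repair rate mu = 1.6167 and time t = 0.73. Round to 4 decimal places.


mu = 1.6167, t = 0.73
mu * t = 1.6167 * 0.73 = 1.1802
exp(-1.1802) = 0.3072
M(t) = 1 - 0.3072
M(t) = 0.6928

0.6928


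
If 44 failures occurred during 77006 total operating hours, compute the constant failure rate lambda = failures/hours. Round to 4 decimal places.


failures = 44
total_hours = 77006
lambda = 44 / 77006
lambda = 0.0006

0.0006


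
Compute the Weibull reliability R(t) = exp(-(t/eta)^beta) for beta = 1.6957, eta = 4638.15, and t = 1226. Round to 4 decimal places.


beta = 1.6957, eta = 4638.15, t = 1226
t/eta = 1226 / 4638.15 = 0.2643
(t/eta)^beta = 0.2643^1.6957 = 0.1047
R(t) = exp(-0.1047)
R(t) = 0.9006

0.9006


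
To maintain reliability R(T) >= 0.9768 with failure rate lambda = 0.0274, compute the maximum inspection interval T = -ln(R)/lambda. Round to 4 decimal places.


R_target = 0.9768
lambda = 0.0274
-ln(0.9768) = 0.0235
T = 0.0235 / 0.0274
T = 0.8567

0.8567


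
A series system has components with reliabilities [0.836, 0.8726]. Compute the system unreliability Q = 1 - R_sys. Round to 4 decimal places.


Components: [0.836, 0.8726]
After component 1: product = 0.836
After component 2: product = 0.7295
R_sys = 0.7295
Q = 1 - 0.7295 = 0.2705

0.2705


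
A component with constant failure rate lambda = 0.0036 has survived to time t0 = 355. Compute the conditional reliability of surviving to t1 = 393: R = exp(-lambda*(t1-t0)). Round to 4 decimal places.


lambda = 0.0036
t0 = 355, t1 = 393
t1 - t0 = 38
lambda * (t1-t0) = 0.0036 * 38 = 0.1368
R = exp(-0.1368)
R = 0.8721

0.8721


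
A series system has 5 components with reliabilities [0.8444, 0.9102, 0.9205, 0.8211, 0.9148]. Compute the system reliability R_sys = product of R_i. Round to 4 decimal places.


Components: [0.8444, 0.9102, 0.9205, 0.8211, 0.9148]
After component 1 (R=0.8444): product = 0.8444
After component 2 (R=0.9102): product = 0.7686
After component 3 (R=0.9205): product = 0.7075
After component 4 (R=0.8211): product = 0.5809
After component 5 (R=0.9148): product = 0.5314
R_sys = 0.5314

0.5314


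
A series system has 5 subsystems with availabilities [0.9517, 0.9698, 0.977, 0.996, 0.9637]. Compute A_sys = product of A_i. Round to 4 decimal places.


Subsystems: [0.9517, 0.9698, 0.977, 0.996, 0.9637]
After subsystem 1 (A=0.9517): product = 0.9517
After subsystem 2 (A=0.9698): product = 0.923
After subsystem 3 (A=0.977): product = 0.9017
After subsystem 4 (A=0.996): product = 0.8981
After subsystem 5 (A=0.9637): product = 0.8655
A_sys = 0.8655

0.8655


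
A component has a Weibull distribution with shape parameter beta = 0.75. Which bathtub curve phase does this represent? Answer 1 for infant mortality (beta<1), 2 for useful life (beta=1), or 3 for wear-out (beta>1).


beta = 0.75
Compare beta to 1:
beta < 1 => infant mortality (phase 1)
beta = 1 => useful life (phase 2)
beta > 1 => wear-out (phase 3)
Since beta = 0.75, this is infant mortality (decreasing failure rate)
Phase = 1

1


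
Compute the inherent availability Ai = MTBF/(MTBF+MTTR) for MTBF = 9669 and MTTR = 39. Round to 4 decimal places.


MTBF = 9669
MTTR = 39
MTBF + MTTR = 9708
Ai = 9669 / 9708
Ai = 0.996

0.996


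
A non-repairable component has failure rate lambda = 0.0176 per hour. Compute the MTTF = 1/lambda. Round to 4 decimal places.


lambda = 0.0176
MTTF = 1 / 0.0176
MTTF = 56.8182

56.8182


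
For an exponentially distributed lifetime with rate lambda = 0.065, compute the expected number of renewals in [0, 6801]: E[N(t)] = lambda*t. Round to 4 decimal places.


lambda = 0.065
t = 6801
E[N(t)] = lambda * t
E[N(t)] = 0.065 * 6801
E[N(t)] = 442.065

442.065


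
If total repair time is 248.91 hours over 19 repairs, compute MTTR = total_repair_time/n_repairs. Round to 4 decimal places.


total_repair_time = 248.91
n_repairs = 19
MTTR = 248.91 / 19
MTTR = 13.1005

13.1005


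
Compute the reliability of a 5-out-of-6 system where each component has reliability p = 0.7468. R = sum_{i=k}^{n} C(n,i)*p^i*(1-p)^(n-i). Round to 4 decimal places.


k = 5, n = 6, p = 0.7468
i=5: C(6,5)=6 * 0.7468^5 * 0.2532^1 = 0.3529
i=6: C(6,6)=1 * 0.7468^6 * 0.2532^0 = 0.1735
R = sum of terms = 0.5264

0.5264


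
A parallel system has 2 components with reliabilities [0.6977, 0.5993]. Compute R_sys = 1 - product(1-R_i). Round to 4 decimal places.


Components: [0.6977, 0.5993]
(1 - 0.6977) = 0.3023, running product = 0.3023
(1 - 0.5993) = 0.4007, running product = 0.1211
Product of (1-R_i) = 0.1211
R_sys = 1 - 0.1211 = 0.8789

0.8789


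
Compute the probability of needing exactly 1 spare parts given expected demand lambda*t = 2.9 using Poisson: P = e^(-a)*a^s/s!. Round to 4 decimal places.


a = 2.9, s = 1
e^(-a) = e^(-2.9) = 0.055
a^s = 2.9^1 = 2.9
s! = 1
P = 0.055 * 2.9 / 1
P = 0.1596

0.1596


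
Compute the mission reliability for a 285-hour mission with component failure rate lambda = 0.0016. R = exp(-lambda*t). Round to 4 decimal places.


lambda = 0.0016
mission_time = 285
lambda * t = 0.0016 * 285 = 0.456
R = exp(-0.456)
R = 0.6338

0.6338


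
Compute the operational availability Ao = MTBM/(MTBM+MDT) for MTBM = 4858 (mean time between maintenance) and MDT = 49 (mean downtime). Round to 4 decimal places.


MTBM = 4858
MDT = 49
MTBM + MDT = 4907
Ao = 4858 / 4907
Ao = 0.99

0.99


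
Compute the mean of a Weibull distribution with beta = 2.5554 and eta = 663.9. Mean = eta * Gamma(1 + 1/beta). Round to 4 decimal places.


beta = 2.5554, eta = 663.9
1/beta = 0.3913
1 + 1/beta = 1.3913
Gamma(1.3913) = 0.8878
Mean = 663.9 * 0.8878
Mean = 589.3909

589.3909


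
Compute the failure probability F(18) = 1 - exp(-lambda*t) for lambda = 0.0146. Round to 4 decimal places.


lambda = 0.0146, t = 18
lambda * t = 0.2628
exp(-0.2628) = 0.7689
F(t) = 1 - 0.7689
F(t) = 0.2311

0.2311


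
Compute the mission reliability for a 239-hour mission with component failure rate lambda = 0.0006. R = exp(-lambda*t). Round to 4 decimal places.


lambda = 0.0006
mission_time = 239
lambda * t = 0.0006 * 239 = 0.1434
R = exp(-0.1434)
R = 0.8664

0.8664


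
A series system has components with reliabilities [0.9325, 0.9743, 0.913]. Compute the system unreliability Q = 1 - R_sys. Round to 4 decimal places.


Components: [0.9325, 0.9743, 0.913]
After component 1: product = 0.9325
After component 2: product = 0.9085
After component 3: product = 0.8295
R_sys = 0.8295
Q = 1 - 0.8295 = 0.1705

0.1705


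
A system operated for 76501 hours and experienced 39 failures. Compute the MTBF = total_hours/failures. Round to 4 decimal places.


total_hours = 76501
failures = 39
MTBF = 76501 / 39
MTBF = 1961.5641

1961.5641


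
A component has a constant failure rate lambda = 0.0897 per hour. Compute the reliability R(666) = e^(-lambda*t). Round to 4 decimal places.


lambda = 0.0897
t = 666
lambda * t = 59.7402
R(t) = e^(-59.7402)
R(t) = 0.0

0.0


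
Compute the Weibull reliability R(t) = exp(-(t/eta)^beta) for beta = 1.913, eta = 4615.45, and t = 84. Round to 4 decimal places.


beta = 1.913, eta = 4615.45, t = 84
t/eta = 84 / 4615.45 = 0.0182
(t/eta)^beta = 0.0182^1.913 = 0.0005
R(t) = exp(-0.0005)
R(t) = 0.9995

0.9995


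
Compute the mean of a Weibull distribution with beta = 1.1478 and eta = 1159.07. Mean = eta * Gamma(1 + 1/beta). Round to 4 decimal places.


beta = 1.1478, eta = 1159.07
1/beta = 0.8712
1 + 1/beta = 1.8712
Gamma(1.8712) = 0.9522
Mean = 1159.07 * 0.9522
Mean = 1103.7058

1103.7058


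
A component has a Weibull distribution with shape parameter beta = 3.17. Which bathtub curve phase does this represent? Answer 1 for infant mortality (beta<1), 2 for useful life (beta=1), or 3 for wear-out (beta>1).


beta = 3.17
Compare beta to 1:
beta < 1 => infant mortality (phase 1)
beta = 1 => useful life (phase 2)
beta > 1 => wear-out (phase 3)
Since beta = 3.17, this is wear-out (increasing failure rate)
Phase = 3

3


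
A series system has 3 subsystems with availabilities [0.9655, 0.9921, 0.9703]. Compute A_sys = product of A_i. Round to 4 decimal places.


Subsystems: [0.9655, 0.9921, 0.9703]
After subsystem 1 (A=0.9655): product = 0.9655
After subsystem 2 (A=0.9921): product = 0.9579
After subsystem 3 (A=0.9703): product = 0.9294
A_sys = 0.9294

0.9294


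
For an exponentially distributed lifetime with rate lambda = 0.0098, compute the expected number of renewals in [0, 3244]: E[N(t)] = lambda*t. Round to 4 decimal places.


lambda = 0.0098
t = 3244
E[N(t)] = lambda * t
E[N(t)] = 0.0098 * 3244
E[N(t)] = 31.7912

31.7912


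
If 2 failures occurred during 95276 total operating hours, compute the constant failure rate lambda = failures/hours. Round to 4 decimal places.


failures = 2
total_hours = 95276
lambda = 2 / 95276
lambda = 0.0

0.0


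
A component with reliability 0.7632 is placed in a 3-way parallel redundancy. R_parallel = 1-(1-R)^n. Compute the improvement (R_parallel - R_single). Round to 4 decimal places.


R_single = 0.7632, n = 3
1 - R_single = 0.2368
(1 - R_single)^n = 0.2368^3 = 0.0133
R_parallel = 1 - 0.0133 = 0.9867
Improvement = 0.9867 - 0.7632
Improvement = 0.2235

0.2235


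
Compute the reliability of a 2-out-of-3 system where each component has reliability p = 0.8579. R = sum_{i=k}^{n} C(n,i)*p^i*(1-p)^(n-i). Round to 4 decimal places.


k = 2, n = 3, p = 0.8579
i=2: C(3,2)=3 * 0.8579^2 * 0.1421^1 = 0.3138
i=3: C(3,3)=1 * 0.8579^3 * 0.1421^0 = 0.6314
R = sum of terms = 0.9452

0.9452


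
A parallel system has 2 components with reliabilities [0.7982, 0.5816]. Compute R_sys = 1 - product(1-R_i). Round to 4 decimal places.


Components: [0.7982, 0.5816]
(1 - 0.7982) = 0.2018, running product = 0.2018
(1 - 0.5816) = 0.4184, running product = 0.0844
Product of (1-R_i) = 0.0844
R_sys = 1 - 0.0844 = 0.9156

0.9156


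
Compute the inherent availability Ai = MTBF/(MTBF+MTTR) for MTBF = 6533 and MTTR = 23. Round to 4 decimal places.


MTBF = 6533
MTTR = 23
MTBF + MTTR = 6556
Ai = 6533 / 6556
Ai = 0.9965

0.9965


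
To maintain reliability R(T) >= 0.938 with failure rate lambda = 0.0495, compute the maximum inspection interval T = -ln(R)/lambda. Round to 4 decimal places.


R_target = 0.938
lambda = 0.0495
-ln(0.938) = 0.064
T = 0.064 / 0.0495
T = 1.293

1.293


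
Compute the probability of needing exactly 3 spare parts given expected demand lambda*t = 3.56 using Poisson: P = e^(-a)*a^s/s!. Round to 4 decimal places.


a = 3.56, s = 3
e^(-a) = e^(-3.56) = 0.0284
a^s = 3.56^3 = 45.118
s! = 6
P = 0.0284 * 45.118 / 6
P = 0.2139

0.2139


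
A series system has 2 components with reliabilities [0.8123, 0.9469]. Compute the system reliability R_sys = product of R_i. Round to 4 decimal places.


Components: [0.8123, 0.9469]
After component 1 (R=0.8123): product = 0.8123
After component 2 (R=0.9469): product = 0.7692
R_sys = 0.7692

0.7692
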